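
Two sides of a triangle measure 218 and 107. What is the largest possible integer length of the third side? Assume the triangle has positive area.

The third side must be less than 218 + 107 = 325.
The largest integer below 325 is 324.

324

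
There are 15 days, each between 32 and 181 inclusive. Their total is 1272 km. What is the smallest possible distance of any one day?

32

To make one day as small as possible, make the other 14 as large as possible.
The other 14 can take up 14 × 181 = 2534 ≥ 1272 − 32, so one day can sit at its floor of 32.
Achievable: one at 32 and the other 14 totalling 1240, which fits since 14 × 32 ≤ 1240 ≤ 14 × 181.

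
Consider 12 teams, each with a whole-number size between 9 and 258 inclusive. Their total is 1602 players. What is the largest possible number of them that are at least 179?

If k of the values are ≥ 179, the total is ≥ 179k + 9(12 − k).
Setting 179k + 9(12 − k) ≤ 1602 gives 170k ≤ 1494, so k ≤ 8.
k = 8 is achieved by 8 values at 179 and 4 at 9, total 1468; add 134 to one value (staying below 179) to reach 1602.

8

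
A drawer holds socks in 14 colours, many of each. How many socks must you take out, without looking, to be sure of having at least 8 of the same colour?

You could draw 7 of every colour without reaching 8 of any — 98 in all.
One more forces 8 of some colour, so 98 + 1 = 99.

99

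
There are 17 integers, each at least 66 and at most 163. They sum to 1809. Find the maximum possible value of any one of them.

163

To make one integer as large as possible, make the other 16 as small as possible.
The other 16 contribute at least 16 × 66 = 1056, leaving at most 1809 − 1056 = 753.
But each integer is capped at 163, so the maximum is 163.
Achievable: one at 163 and the other 16 totalling 1646, which fits since 16 × 66 ≤ 1646 ≤ 16 × 163.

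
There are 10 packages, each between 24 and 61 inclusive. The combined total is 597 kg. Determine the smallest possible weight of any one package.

Minimizing one value means maximizing the remaining 9.
The other 9 contribute at most 9 × 61 = 549, leaving at least 597 − 549 = 48.
Since 48 ≥ 24, this is achievable: one at 48 and 9 at 61.

48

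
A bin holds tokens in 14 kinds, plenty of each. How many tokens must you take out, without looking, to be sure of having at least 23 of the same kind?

You could draw 22 of every kind without reaching 23 of any — 308 in all.
One more forces 23 of some kind, so 308 + 1 = 309.

309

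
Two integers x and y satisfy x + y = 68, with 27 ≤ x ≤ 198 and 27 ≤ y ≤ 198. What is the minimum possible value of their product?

For a fixed sum, xy is smallest when x and y are as far apart as possible.
The extreme feasible split is x = 27, y = 41, giving xy = 1107.

1107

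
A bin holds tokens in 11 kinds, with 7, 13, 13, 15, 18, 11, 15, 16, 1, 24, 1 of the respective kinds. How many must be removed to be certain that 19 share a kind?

129

In the worst case you take as many as possible of each kind without reaching 19: 7 + 13 + 13 + 15 + 18 + 11 + 15 + 16 + 1 + 18 + 1 = 128.
The next one must give 19 of some kind, so 128 + 1 = 129.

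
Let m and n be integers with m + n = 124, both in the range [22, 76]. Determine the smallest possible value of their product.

3648

mn = m(124 − m) is concave in m, so over [48, 76] it is minimized at an endpoint.
The extreme feasible split is m = 48, n = 76, giving mn = 3648.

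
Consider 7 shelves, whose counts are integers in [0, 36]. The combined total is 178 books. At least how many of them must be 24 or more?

Each value short of 24 is at most 23, costing at least 36 − 23 = 13 against the maximum total of 252.
We can afford to lose at most 252 − 178 = 74, so at most ⌊74/13⌋ = 5 fall short, and at least 2 are ≥ 24.
Exactly 2 works: 2 values at 36 and 5 at 23 total 187; lower one of the high values by 9 (still ≥ 24) to hit 178.

2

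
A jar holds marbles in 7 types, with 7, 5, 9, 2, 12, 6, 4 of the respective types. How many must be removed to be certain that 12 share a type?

In the worst case you take as many as possible of each type without reaching 12: 7 + 5 + 9 + 2 + 11 + 6 + 4 = 44.
The next one must give 12 of some type, so 44 + 1 = 45.

45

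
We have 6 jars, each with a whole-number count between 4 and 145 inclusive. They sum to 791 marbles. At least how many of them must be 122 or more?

Each value short of 122 is at most 121, costing at least 145 − 121 = 24 against the maximum total of 870.
We can afford to lose at most 870 − 791 = 79, so at most ⌊79/24⌋ = 3 fall short, and at least 3 are ≥ 122.
Exactly 3 works: 3 values at 145 and 3 at 121 total 798; lower one of the high values by 7 (still ≥ 122) to hit 791.

3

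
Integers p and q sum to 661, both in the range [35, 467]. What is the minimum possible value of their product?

Since p + q is fixed, pushing one of them to its bound minimizes the product.
At the endpoint p = 194, q = 661 − 194 = 467, so pq = 194 × 467 = 90598.

90598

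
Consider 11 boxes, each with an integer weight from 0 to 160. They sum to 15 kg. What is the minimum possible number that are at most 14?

10

If only k of them are at most 14, the other 11 − k are at least 15, so the total is at least (11 − k)·15 + k·0.
This is ≤ 15, so (11 − k)·15 + 0k ≤ 15, which gives k ≥ 10.
Exactly 10 works: 10 values at 0 and 1 at 15 total 15.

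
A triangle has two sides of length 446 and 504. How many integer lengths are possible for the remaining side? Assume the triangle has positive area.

The triangle inequality gives |446 − 504| < c < 446 + 504, i.e. 58 < c < 950.
So c can be any integer from 59 to 949: 891 values.

891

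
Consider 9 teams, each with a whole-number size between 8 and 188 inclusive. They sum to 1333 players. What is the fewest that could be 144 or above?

2

Each value short of 144 is at most 143, costing at least 188 − 143 = 45 against the maximum total of 1692.
We can afford to lose at most 1692 − 1333 = 359, so at most ⌊359/45⌋ = 7 fall short, and at least 2 are ≥ 144.
Exactly 2 works: 2 values at 188 and 7 at 143 total 1377; lower one of the high values by 44 (still ≥ 144) to hit 1333.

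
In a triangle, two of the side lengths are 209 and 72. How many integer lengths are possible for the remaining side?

143

The triangle inequality gives |209 − 72| < c < 209 + 72, i.e. 137 < c < 281.
So c can be any integer from 138 to 280: 143 values.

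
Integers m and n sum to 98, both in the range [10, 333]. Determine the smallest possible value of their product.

880

Since m + n is fixed, pushing one of them to its bound minimizes the product.
The extreme feasible split is m = 10, n = 88, giving mn = 880.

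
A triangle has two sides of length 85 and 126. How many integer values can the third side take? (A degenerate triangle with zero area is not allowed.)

The triangle inequality gives |85 − 126| < c < 85 + 126, i.e. 41 < c < 211.
So c can be any integer from 42 to 210: 169 values.

169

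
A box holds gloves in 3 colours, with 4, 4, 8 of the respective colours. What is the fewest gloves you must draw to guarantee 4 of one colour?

10

In the worst case you take as many as possible of each colour without reaching 4: 3 + 3 + 3 = 9.
The next one must give 4 of some colour, so 9 + 1 = 10.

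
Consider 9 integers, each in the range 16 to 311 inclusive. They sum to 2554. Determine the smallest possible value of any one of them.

66

Minimizing one value means maximizing the remaining 8.
The other 8 contribute at most 8 × 311 = 2488, leaving at least 2554 − 2488 = 66.
Since 66 ≥ 16, this is achievable: one at 66 and 8 at 311.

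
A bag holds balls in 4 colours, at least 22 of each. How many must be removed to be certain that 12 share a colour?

You could draw 11 of every colour without reaching 12 of any — 44 in all.
One more forces 12 of some colour, so 44 + 1 = 45.

45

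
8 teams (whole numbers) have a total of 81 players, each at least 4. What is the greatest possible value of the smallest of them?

10

If every one of the 8 were at least 11, the total would be at least 8 × 11 = 88 > 81.
Equality holds with 7 values of 10 and 1 value of 11.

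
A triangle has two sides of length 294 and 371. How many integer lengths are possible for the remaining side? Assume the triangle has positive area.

The triangle inequality gives |294 − 371| < c < 294 + 371, i.e. 77 < c < 665.
So c can be any integer from 78 to 664: 587 values.

587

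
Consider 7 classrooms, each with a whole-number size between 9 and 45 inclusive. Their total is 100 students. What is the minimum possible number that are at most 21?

5

If only k of them are at most 21, the other 7 − k are at least 22, so the total is at least (7 − k)·22 + k·9.
This is ≤ 100, so (7 − k)·22 + 9k ≤ 100, which gives k ≥ 5.
Exactly 5 works: 5 values at 9 and 2 at 22 total 89; raise one of the low values by 11 (still ≤ 21) to hit 100.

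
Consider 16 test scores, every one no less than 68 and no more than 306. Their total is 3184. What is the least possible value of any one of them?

68

To make one score as small as possible, make the other 15 as large as possible.
The other 15 can take up 15 × 306 = 4590 ≥ 3184 − 68, so one score can sit at its floor of 68.
Achievable: one at 68 and the other 15 totalling 3116, which fits since 15 × 68 ≤ 3116 ≤ 15 × 306.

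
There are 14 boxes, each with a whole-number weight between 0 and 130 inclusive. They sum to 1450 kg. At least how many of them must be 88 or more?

If only k of them are at least 88, the other 14 − k are at most 87, so the total is at most k·130 + (14 − k)·87.
This must reach 1450, so k·130 + (14 − k)·87 ≥ 1450, giving k ≥ 6.
Exactly 6 works: 6 values at 130 and 8 at 87 total 1476; lower one of the high values by 26 (still ≥ 88) to hit 1450.

6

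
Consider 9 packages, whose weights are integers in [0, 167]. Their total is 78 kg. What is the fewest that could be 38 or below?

7

If only k of them are at most 38, the other 9 − k are at least 39, so the total is at least (9 − k)·39 + k·0.
This is ≤ 78, so (9 − k)·39 + 0k ≤ 78, which gives k ≥ 7.
Exactly 7 works: 7 values at 0 and 2 at 39 total 78.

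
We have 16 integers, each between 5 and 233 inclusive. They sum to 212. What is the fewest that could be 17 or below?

If only k of them are at most 17, the other 16 − k are at least 18, so the total is at least (16 − k)·18 + k·5.
This is ≤ 212, so (16 − k)·18 + 5k ≤ 212, which gives k ≥ 6.
Exactly 6 works: 6 values at 5 and 10 at 18 total 210; raise one of the low values by 2 (still ≤ 17) to hit 212.

6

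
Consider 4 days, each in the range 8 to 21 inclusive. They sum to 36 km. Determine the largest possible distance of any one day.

12

To make one day as large as possible, make the other 3 as small as possible.
The other 3 contribute at least 3 × 8 = 24, leaving at most 36 − 24 = 12.
Since 12 ≤ 21, this is achievable: one at 12 and 3 at 8.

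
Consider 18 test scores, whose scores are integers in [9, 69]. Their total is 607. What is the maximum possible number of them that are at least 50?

With k values at 50 or above and the rest at least 9, the sum is at least 162 + 41k.
Since the sum is 607, we need 41k ≤ 445, i.e. k ≤ 10.
k = 10 is achieved by 10 values at 50 and 8 at 9, total 572; add 35 to one value (staying below 50) to reach 607.

10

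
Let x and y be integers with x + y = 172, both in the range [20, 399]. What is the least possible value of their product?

3040

Since x + y is fixed, pushing one of them to its bound minimizes the product.
The extreme feasible split is x = 20, y = 152, giving xy = 3040.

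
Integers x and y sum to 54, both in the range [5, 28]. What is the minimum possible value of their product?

xy = x(54 − x) is concave in x, so over [26, 28] it is minimized at an endpoint.
At the endpoint x = 26, y = 54 − 26 = 28, so xy = 26 × 28 = 728.

728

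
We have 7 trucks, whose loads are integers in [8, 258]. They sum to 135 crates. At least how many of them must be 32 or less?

4

Each value above 32 is at least 33, contributing at least 33 − 8 = 25 above the floor 8.
The sum exceeds the floor total 56 by 79, so at most ⌊79/25⌋ = 3 exceed 32, and at least 4 are ≤ 32.
Exactly 4 works: 4 values at 8 and 3 at 33 total 131; raise one of the low values by 4 (still ≤ 32) to hit 135.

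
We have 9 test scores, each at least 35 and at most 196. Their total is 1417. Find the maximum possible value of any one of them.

To make one score as large as possible, make the other 8 as small as possible.
The other 8 contribute at least 8 × 35 = 280, leaving at most 1417 − 280 = 1137.
But each score is capped at 196, so the maximum is 196.
Achievable: one at 196 and the other 8 totalling 1221, which fits since 8 × 35 ≤ 1221 ≤ 8 × 196.

196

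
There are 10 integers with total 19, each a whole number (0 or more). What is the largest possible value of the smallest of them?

1

If every one of the 10 were at least 2, the total would be at least 10 × 2 = 20 > 19.
Achievable: 1 of them at 1 and 9 at 2 total 19.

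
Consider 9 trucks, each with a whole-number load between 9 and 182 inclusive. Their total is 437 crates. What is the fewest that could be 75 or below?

4

If only k of them are at most 75, the other 9 − k are at least 76, so the total is at least (9 − k)·76 + k·9.
This is ≤ 437, so (9 − k)·76 + 9k ≤ 437, which gives k ≥ 4.
Exactly 4 works: 4 values at 9 and 5 at 76 total 416; raise one of the low values by 21 (still ≤ 75) to hit 437.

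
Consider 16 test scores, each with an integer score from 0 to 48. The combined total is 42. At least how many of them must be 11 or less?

Let j be the number exceeding 11. Then the total is ≥ 12·j + 0·(16 − j) = 0 + 12j.
So 12j ≤ 42 and j ≤ 3; hence at least 16 − 3 = 13 are ≤ 11.
Exactly 13 works: 13 values at 0 and 3 at 12 total 36; raise one of the low values by 6 (still ≤ 11) to hit 42.

13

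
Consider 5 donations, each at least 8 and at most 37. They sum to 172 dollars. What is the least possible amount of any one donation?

Minimizing one value means maximizing the remaining 4.
The other 4 contribute at most 4 × 37 = 148, leaving at least 172 − 148 = 24.
Since 24 ≥ 8, this is achievable: one at 24 and 4 at 37.

24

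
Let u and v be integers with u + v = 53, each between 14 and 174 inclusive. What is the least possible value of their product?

uv = u(53 − u) is concave in u, so over [14, 39] it is minimized at an endpoint.
At the endpoint u = 14, v = 53 − 14 = 39, so uv = 14 × 39 = 546.

546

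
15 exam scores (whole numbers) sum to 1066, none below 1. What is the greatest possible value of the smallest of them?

The average is 1066/15 < 72, so some value is ≤ 71.
Achievable: 14 of them at 71 and 1 at 72 total 1066.

71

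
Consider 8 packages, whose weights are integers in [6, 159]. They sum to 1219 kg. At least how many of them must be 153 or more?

1

If only k of them are at least 153, the other 8 − k are at most 152, so the total is at most k·159 + (8 − k)·152.
This must reach 1219, so k·159 + (8 − k)·152 ≥ 1219, giving k ≥ 1.
Exactly 1 works: 1 value at 159 and 7 at 152 total 1223; lower one of the high values by 4 (still ≥ 153) to hit 1219.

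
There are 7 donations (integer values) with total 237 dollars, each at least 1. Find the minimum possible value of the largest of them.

34

The average is 237/7 > 33, so not all 7 can be 33 or less; the largest is ≥ 34.
Taking 1 copy of 33 and 6 copies of 34 gives exactly 237, so 34 is attained.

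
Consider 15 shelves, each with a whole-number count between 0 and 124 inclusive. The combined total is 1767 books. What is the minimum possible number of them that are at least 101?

Suppose at most 15 − j of them reach 101; then j values are ≤ 100 and the rest ≤ 124.
The total is then ≤ 100·j + 124·(15 − j) = 1860 − 24j. For this to be ≥ 1767 we need j ≤ 3, so at least 15 − 3 = 12 must reach 101.
Exactly 12 works: 12 values at 124 and 3 at 100 total 1788; lower one of the high values by 21 (still ≥ 101) to hit 1767.

12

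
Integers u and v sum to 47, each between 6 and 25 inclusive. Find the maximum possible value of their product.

uv = u(47 − u) is maximized when u is as near 47/2 as the bounds allow.
Taking u = 23 and v = 24 (both in [6, 25]) gives uv = 552.

552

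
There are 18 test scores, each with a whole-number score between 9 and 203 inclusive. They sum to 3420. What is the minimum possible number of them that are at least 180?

Each value short of 180 is at most 179, costing at least 203 − 179 = 24 against the maximum total of 3654.
We can afford to lose at most 3654 − 3420 = 234, so at most ⌊234/24⌋ = 9 fall short, and at least 9 are ≥ 180.
Exactly 9 works: 9 values at 203 and 9 at 179 total 3438; lower one of the high values by 18 (still ≥ 180) to hit 3420.

9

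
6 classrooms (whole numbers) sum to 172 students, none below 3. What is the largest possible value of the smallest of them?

The 6 values sum to 172, so their minimum is at most ⌊172/6⌋ = 28.
Taking 2 copies of 28 and 4 copies of 29 gives exactly 172, so 28 is attained.

28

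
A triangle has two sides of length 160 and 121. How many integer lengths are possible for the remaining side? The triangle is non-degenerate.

The triangle inequality gives |160 − 121| < c < 160 + 121, i.e. 39 < c < 281.
So c can be any integer from 40 to 280: 241 values.

241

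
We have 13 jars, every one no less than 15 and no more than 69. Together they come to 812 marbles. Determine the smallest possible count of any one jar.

Minimizing one value means maximizing the remaining 12.
The other 12 can take up 12 × 69 = 828 ≥ 812 − 15, so one jar can sit at its floor of 15.
Achievable: one at 15 and the other 12 totalling 797, which fits since 12 × 15 ≤ 797 ≤ 12 × 69.

15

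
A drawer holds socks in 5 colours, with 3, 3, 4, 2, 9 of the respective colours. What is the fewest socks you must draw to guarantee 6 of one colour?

18

In the worst case you take as many as possible of each colour without reaching 6: 3 + 3 + 4 + 2 + 5 = 17.
The next one must give 6 of some colour, so 17 + 1 = 18.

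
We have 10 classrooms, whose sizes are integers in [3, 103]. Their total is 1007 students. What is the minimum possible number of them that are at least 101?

Each value short of 101 is at most 100, costing at least 103 − 100 = 3 against the maximum total of 1030.
We can afford to lose at most 1030 − 1007 = 23, so at most ⌊23/3⌋ = 7 fall short, and at least 3 are ≥ 101.
Exactly 3 works: 3 values at 103 and 7 at 100 total 1009; lower one of the high values by 2 (still ≥ 101) to hit 1007.

3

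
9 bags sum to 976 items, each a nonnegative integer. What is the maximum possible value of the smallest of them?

108

The average is 976/9 < 109, so some value is ≤ 108.
Taking 5 copies of 108 and 4 copies of 109 gives exactly 976, so 108 is attained.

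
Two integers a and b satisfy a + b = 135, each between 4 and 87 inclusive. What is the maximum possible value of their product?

For a fixed sum, the product ab is largest when a and b are as close as possible.
Taking a = 67 and b = 68 (both in [4, 87]) gives ab = 4556.

4556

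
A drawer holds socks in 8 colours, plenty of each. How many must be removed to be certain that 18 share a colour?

137

You could draw 17 of every colour without reaching 18 of any — 136 in all.
One more forces 18 of some colour, so 136 + 1 = 137.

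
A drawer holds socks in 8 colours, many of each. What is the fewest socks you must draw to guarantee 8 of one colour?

57

In the worst case you draw 7 of each of the 8 colours: 8 × 7 = 56.
One more forces 8 of some colour, so 56 + 1 = 57.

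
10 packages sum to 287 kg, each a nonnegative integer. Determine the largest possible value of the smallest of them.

The average is 287/10 < 29, so some value is ≤ 28.
Taking 3 copies of 28 and 7 copies of 29 gives exactly 287, so 28 is attained.

28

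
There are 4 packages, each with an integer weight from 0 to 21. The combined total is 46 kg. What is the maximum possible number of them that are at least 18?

2

With k values at 18 or above and the rest at least 0, the sum is at least 0 + 18k.
Since the sum is 46, we need 18k ≤ 46, i.e. k ≤ 2.
k = 2 is achieved by 2 values at 18 and 2 at 0, total 36; add 10 to one value (staying below 18) to reach 46.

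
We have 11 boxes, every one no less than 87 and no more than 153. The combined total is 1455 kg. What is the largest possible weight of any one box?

153

Maximizing one value means minimizing the remaining 10.
The other 10 contribute at least 10 × 87 = 870, leaving at most 1455 − 870 = 585.
But each box is capped at 153, so the maximum is 153.
Achievable: one at 153 and the other 10 totalling 1302, which fits since 10 × 87 ≤ 1302 ≤ 10 × 153.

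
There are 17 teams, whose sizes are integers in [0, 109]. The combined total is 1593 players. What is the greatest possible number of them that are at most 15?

2

Suppose k of them are at most 15. Those contribute at most 15 each and the rest at most 109 each.
So the total is at most 15k + 109(17 − k) = 1853 − 94k. This must still be ≥ 1593, so k ≤ 2.
k = 2 is achieved by 2 values at 15 and 15 at 109, total 1665; lower one of the 109's by 72 (still > 15) to reach 1593.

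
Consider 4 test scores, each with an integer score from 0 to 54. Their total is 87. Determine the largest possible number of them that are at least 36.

With k values at 36 or above and the rest at least 0, the sum is at least 0 + 36k.
Since the sum is 87, we need 36k ≤ 87, i.e. k ≤ 2.
k = 2 is achieved by 2 values at 36 and 2 at 0, total 72; add 15 to one value (staying below 36) to reach 87.

2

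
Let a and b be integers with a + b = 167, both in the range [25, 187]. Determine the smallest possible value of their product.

ab = a(167 − a) is concave in a, so over [25, 142] it is minimized at an endpoint.
The extreme feasible split is a = 25, b = 142, giving ab = 3550.

3550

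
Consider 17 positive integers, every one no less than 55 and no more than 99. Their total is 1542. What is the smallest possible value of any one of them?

55

To make one integer as small as possible, make the other 16 as large as possible.
The other 16 can take up 16 × 99 = 1584 ≥ 1542 − 55, so one integer can sit at its floor of 55.
Achievable: one at 55 and the other 16 totalling 1487, which fits since 16 × 55 ≤ 1487 ≤ 16 × 99.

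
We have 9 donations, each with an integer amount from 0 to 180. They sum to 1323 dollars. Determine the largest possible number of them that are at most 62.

2

Suppose k of them are at most 62. Those contribute at most 62 each and the rest at most 180 each.
So the total is at most 62k + 180(9 − k) = 1620 − 118k. This must still be ≥ 1323, so k ≤ 2.
k = 2 is achieved by 2 values at 62 and 7 at 180, total 1384; lower one of the 180's by 61 (still > 62) to reach 1323.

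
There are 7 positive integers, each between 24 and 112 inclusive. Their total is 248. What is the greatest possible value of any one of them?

To make one integer as large as possible, make the other 6 as small as possible.
The other 6 contribute at least 6 × 24 = 144, leaving at most 248 − 144 = 104.
Since 104 ≤ 112, this is achievable: one at 104 and 6 at 24.

104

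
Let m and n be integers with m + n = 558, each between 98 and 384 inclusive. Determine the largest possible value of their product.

With m + n fixed, mn peaks when the two are closest together.
Taking m = 279 and n = 279 (both in [98, 384]) gives mn = 77841.

77841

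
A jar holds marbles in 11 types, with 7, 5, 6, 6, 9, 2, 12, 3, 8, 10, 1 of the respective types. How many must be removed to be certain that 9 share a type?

In the worst case you take as many as possible of each type without reaching 9: 7 + 5 + 6 + 6 + 8 + 2 + 8 + 3 + 8 + 8 + 1 = 62.
The next one must give 9 of some type, so 62 + 1 = 63.

63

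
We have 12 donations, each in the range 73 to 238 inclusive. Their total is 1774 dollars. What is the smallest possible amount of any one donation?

Minimizing one value means maximizing the remaining 11.
The other 11 can take up 11 × 238 = 2618 ≥ 1774 − 73, so one donation can sit at its floor of 73.
Achievable: one at 73 and the other 11 totalling 1701, which fits since 11 × 73 ≤ 1701 ≤ 11 × 238.

73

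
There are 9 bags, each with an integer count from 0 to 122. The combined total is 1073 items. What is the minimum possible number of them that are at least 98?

8

Each value short of 98 is at most 97, costing at least 122 − 97 = 25 against the maximum total of 1098.
We can afford to lose at most 1098 − 1073 = 25, so at most ⌊25/25⌋ = 1 fall short, and at least 8 are ≥ 98.
Exactly 8 works: 8 values at 122 and 1 at 97 total 1073.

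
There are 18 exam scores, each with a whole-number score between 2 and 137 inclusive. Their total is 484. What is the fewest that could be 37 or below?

6

Let j be the number exceeding 37. Then the total is ≥ 38·j + 2·(18 − j) = 36 + 36j.
So 36j ≤ 448 and j ≤ 12; hence at least 18 − 12 = 6 are ≤ 37.
Exactly 6 works: 6 values at 2 and 12 at 38 total 468; raise one of the low values by 16 (still ≤ 37) to hit 484.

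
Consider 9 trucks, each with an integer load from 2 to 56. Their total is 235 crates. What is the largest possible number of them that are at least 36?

If k of the values are ≥ 36, the total is ≥ 36k + 2(9 − k).
Setting 36k + 2(9 − k) ≤ 235 gives 34k ≤ 217, so k ≤ 6.
k = 6 is achieved by 6 values at 36 and 3 at 2, total 222; add 13 to one value (staying below 36) to reach 235.

6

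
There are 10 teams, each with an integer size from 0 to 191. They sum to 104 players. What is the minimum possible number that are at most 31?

Let j be the number exceeding 31. Then the total is ≥ 32·j + 0·(10 − j) = 0 + 32j.
So 32j ≤ 104 and j ≤ 3; hence at least 10 − 3 = 7 are ≤ 31.
Exactly 7 works: 7 values at 0 and 3 at 32 total 96; raise one of the low values by 8 (still ≤ 31) to hit 104.

7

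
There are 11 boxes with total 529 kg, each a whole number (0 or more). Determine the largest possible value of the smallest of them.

The average is 529/11 < 49, so some value is ≤ 48.
Equality holds with 10 values of 48 and 1 value of 49.

48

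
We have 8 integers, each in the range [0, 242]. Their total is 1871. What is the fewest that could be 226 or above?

5

If only k of them are at least 226, the other 8 − k are at most 225, so the total is at most k·242 + (8 − k)·225.
This must reach 1871, so k·242 + (8 − k)·225 ≥ 1871, giving k ≥ 5.
Exactly 5 works: 5 values at 242 and 3 at 225 total 1885; lower one of the high values by 14 (still ≥ 226) to hit 1871.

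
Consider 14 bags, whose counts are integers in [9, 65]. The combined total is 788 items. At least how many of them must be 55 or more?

3

Each value short of 55 is at most 54, costing at least 65 − 54 = 11 against the maximum total of 910.
We can afford to lose at most 910 − 788 = 122, so at most ⌊122/11⌋ = 11 fall short, and at least 3 are ≥ 55.
Exactly 3 works: 3 values at 65 and 11 at 54 total 789; lower one of the high values by 1 (still ≥ 55) to hit 788.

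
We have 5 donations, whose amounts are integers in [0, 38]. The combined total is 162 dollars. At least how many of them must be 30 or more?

If only k of them are at least 30, the other 5 − k are at most 29, so the total is at most k·38 + (5 − k)·29.
This must reach 162, so k·38 + (5 − k)·29 ≥ 162, giving k ≥ 2.
Exactly 2 works: 2 values at 38 and 3 at 29 total 163; lower one of the high values by 1 (still ≥ 30) to hit 162.

2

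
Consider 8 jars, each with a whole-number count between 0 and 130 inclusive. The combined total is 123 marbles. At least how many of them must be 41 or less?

6

If only k of them are at most 41, the other 8 − k are at least 42, so the total is at least (8 − k)·42 + k·0.
This is ≤ 123, so (8 − k)·42 + 0k ≤ 123, which gives k ≥ 6.
Exactly 6 works: 6 values at 0 and 2 at 42 total 84; raise one of the low values by 39 (still ≤ 41) to hit 123.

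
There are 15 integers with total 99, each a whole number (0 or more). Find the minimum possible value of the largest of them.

7

The 15 values sum to 99, so their maximum is at least ⌈99/15⌉ = 7.
Taking 6 copies of 6 and 9 copies of 7 gives exactly 99, so 7 is attained.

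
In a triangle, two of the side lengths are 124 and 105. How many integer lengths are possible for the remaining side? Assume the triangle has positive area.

The triangle inequality gives |124 − 105| < c < 124 + 105, i.e. 19 < c < 229.
So c can be any integer from 20 to 228: 209 values.

209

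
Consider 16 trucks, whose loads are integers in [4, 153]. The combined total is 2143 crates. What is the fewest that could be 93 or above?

Suppose at most 16 − j of them reach 93; then j values are ≤ 92 and the rest ≤ 153.
The total is then ≤ 92·j + 153·(16 − j) = 2448 − 61j. For this to be ≥ 2143 we need j ≤ 5, so at least 16 − 5 = 11 must reach 93.
Exactly 11 works: 11 values at 153 and 5 at 92 total 2143.

11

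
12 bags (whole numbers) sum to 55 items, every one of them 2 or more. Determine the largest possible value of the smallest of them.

4

The 12 values sum to 55, so their minimum is at most ⌊55/12⌋ = 4.
Achievable: 5 of them at 4 and 7 at 5 total 55.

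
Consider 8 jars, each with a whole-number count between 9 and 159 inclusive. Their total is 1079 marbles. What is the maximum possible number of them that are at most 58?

Each value at 58 or below falls at least 159 − 58 = 101 short of the ceiling 159.
The ceiling total is 8 × 159 = 1272, and we need 1079, so at most ⌊(1272 − 1079)/101⌋ = 1 can be that low.
k = 1 is achieved by 1 value at 58 and 7 at 159, total 1171; lower one of the 159's by 92 (still > 58) to reach 1079.

1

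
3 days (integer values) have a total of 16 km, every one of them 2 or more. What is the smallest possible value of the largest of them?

If every one of the 3 were at most 5, the total would be at most 3 × 5 = 15 < 16.
Equality holds with 1 value of 6 and 2 values of 5.

6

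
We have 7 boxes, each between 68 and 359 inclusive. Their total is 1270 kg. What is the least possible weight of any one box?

To make one box as small as possible, make the other 6 as large as possible.
The other 6 can take up 6 × 359 = 2154 ≥ 1270 − 68, so one box can sit at its floor of 68.
Achievable: one at 68 and the other 6 totalling 1202, which fits since 6 × 68 ≤ 1202 ≤ 6 × 359.

68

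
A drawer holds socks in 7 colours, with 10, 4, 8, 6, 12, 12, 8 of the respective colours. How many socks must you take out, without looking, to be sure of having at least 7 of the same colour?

41

In the worst case you take as many as possible of each colour without reaching 7: 6 + 4 + 6 + 6 + 6 + 6 + 6 = 40.
The next one must give 7 of some colour, so 40 + 1 = 41.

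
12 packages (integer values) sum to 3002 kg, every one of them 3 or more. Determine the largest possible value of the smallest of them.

250

If every one of the 12 were at least 251, the total would be at least 12 × 251 = 3012 > 3002.
Equality holds with 10 values of 250 and 2 values of 251.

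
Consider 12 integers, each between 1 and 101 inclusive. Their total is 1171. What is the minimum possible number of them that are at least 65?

Each value short of 65 is at most 64, costing at least 101 − 64 = 37 against the maximum total of 1212.
We can afford to lose at most 1212 − 1171 = 41, so at most ⌊41/37⌋ = 1 fall short, and at least 11 are ≥ 65.
Exactly 11 works: 11 values at 101 and 1 at 64 total 1175; lower one of the high values by 4 (still ≥ 65) to hit 1171.

11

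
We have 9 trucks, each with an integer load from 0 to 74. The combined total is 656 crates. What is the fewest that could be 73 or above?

Each value short of 73 is at most 72, costing at least 74 − 72 = 2 against the maximum total of 666.
We can afford to lose at most 666 − 656 = 10, so at most ⌊10/2⌋ = 5 fall short, and at least 4 are ≥ 73.
Exactly 4 works: 4 values at 74 and 5 at 72 total 656.

4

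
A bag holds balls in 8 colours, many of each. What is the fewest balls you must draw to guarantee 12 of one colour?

In the worst case you draw 11 of each of the 8 colours: 8 × 11 = 88.
One more forces 12 of some colour, so 88 + 1 = 89.

89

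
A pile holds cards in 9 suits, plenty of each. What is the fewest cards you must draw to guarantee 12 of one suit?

In the worst case you draw 11 of each of the 9 suits: 9 × 11 = 99.
One more forces 12 of some suit, so 99 + 1 = 100.

100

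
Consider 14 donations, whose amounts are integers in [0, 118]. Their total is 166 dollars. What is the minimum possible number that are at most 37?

10

Let j be the number exceeding 37. Then the total is ≥ 38·j + 0·(14 − j) = 0 + 38j.
So 38j ≤ 166 and j ≤ 4; hence at least 14 − 4 = 10 are ≤ 37.
Exactly 10 works: 10 values at 0 and 4 at 38 total 152; raise one of the low values by 14 (still ≤ 37) to hit 166.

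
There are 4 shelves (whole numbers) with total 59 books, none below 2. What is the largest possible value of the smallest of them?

The 4 values sum to 59, so their minimum is at most ⌊59/4⌋ = 14.
Equality holds with 1 value of 14 and 3 values of 15.

14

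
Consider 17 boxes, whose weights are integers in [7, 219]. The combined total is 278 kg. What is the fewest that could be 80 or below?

15

Each value above 80 is at least 81, contributing at least 81 − 7 = 74 above the floor 7.
The sum exceeds the floor total 119 by 159, so at most ⌊159/74⌋ = 2 exceed 80, and at least 15 are ≤ 80.
Exactly 15 works: 15 values at 7 and 2 at 81 total 267; raise one of the low values by 11 (still ≤ 80) to hit 278.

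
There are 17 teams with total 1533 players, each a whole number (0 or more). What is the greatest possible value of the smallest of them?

90

If every one of the 17 were at least 91, the total would be at least 17 × 91 = 1547 > 1533.
Equality holds with 14 values of 90 and 3 values of 91.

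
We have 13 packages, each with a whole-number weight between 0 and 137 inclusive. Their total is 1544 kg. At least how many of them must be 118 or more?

Suppose at most 13 − j of them reach 118; then j values are ≤ 117 and the rest ≤ 137.
The total is then ≤ 117·j + 137·(13 − j) = 1781 − 20j. For this to be ≥ 1544 we need j ≤ 11, so at least 13 − 11 = 2 must reach 118.
Exactly 2 works: 2 values at 137 and 11 at 117 total 1561; lower one of the high values by 17 (still ≥ 118) to hit 1544.

2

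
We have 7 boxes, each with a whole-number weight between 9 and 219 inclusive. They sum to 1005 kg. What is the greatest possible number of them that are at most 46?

Each value at 46 or below falls at least 219 − 46 = 173 short of the ceiling 219.
The ceiling total is 7 × 219 = 1533, and we need 1005, so at most ⌊(1533 − 1005)/173⌋ = 3 can be that low.
k = 3 is achieved by 3 values at 46 and 4 at 219, total 1014; lower one of the 219's by 9 (still > 46) to reach 1005.

3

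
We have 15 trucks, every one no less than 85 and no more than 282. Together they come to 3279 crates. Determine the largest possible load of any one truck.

Maximizing one value means minimizing the remaining 14.
The other 14 contribute at least 14 × 85 = 1190, leaving at most 3279 − 1190 = 2089.
But each truck is capped at 282, so the maximum is 282.
Achievable: one at 282 and the other 14 totalling 2997, which fits since 14 × 85 ≤ 2997 ≤ 14 × 282.

282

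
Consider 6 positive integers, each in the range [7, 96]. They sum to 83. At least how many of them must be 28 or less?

If only k of them are at most 28, the other 6 − k are at least 29, so the total is at least (6 − k)·29 + k·7.
This is ≤ 83, so (6 − k)·29 + 7k ≤ 83, which gives k ≥ 5.
Exactly 5 works: 5 values at 7 and 1 at 29 total 64; raise one of the low values by 19 (still ≤ 28) to hit 83.

5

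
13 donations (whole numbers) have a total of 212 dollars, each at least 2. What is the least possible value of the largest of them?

17

The 13 values sum to 212, so their maximum is at least ⌈212/13⌉ = 17.
Equality holds with 4 values of 17 and 9 values of 16.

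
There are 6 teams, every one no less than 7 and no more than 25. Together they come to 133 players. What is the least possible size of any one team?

8

Minimizing one value means maximizing the remaining 5.
The other 5 contribute at most 5 × 25 = 125, leaving at least 133 − 125 = 8.
Since 8 ≥ 7, this is achievable: one at 8 and 5 at 25.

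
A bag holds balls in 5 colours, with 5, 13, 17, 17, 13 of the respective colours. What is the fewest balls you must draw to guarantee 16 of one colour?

In the worst case you take as many as possible of each colour without reaching 16: 5 + 13 + 15 + 15 + 13 = 61.
The next one must give 16 of some colour, so 61 + 1 = 62.

62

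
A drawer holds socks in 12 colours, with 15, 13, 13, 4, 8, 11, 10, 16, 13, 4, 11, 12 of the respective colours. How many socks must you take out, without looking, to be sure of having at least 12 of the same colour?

In the worst case you take as many as possible of each colour without reaching 12: 11 + 11 + 11 + 4 + 8 + 11 + 10 + 11 + 11 + 4 + 11 + 11 = 114.
The next one must give 12 of some colour, so 114 + 1 = 115.

115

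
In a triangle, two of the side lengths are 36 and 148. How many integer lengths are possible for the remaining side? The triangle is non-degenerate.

The triangle inequality gives |36 − 148| < c < 36 + 148, i.e. 112 < c < 184.
So c can be any integer from 113 to 183: 71 values.

71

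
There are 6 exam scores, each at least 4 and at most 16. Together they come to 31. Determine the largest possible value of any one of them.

11

To make one score as large as possible, make the other 5 as small as possible.
The other 5 contribute at least 5 × 4 = 20, leaving at most 31 − 20 = 11.
Since 11 ≤ 16, this is achievable: one at 11 and 5 at 4.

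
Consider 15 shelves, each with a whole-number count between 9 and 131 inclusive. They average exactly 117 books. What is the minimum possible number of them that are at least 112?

5

The total is 15 × 117 = 1755.
If only k of them are at least 112, the other 15 − k are at most 111, so the total is at most k·131 + (15 − k)·111.
This must reach 1755, so k·131 + (15 − k)·111 ≥ 1755, giving k ≥ 5.
Exactly 5 works: 5 values at 131 and 10 at 111 total 1765; lower one of the high values by 10 (still ≥ 112) to hit 1755.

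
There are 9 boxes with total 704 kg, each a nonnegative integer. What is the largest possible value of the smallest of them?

The 9 values sum to 704, so their minimum is at most ⌊704/9⌋ = 78.
Equality holds with 7 values of 78 and 2 values of 79.

78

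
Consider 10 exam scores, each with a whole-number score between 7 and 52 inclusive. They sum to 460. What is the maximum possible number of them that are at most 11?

1

Each value at 11 or below falls at least 52 − 11 = 41 short of the ceiling 52.
The ceiling total is 10 × 52 = 520, and we need 460, so at most ⌊(520 − 460)/41⌋ = 1 can be that low.
k = 1 is achieved by 1 value at 11 and 9 at 52, total 479; lower one of the 52's by 19 (still > 11) to reach 460.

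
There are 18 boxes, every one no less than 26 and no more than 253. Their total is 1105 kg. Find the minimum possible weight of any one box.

26

Minimizing one value means maximizing the remaining 17.
The other 17 can take up 17 × 253 = 4301 ≥ 1105 − 26, so one box can sit at its floor of 26.
Achievable: one at 26 and the other 17 totalling 1079, which fits since 17 × 26 ≤ 1079 ≤ 17 × 253.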